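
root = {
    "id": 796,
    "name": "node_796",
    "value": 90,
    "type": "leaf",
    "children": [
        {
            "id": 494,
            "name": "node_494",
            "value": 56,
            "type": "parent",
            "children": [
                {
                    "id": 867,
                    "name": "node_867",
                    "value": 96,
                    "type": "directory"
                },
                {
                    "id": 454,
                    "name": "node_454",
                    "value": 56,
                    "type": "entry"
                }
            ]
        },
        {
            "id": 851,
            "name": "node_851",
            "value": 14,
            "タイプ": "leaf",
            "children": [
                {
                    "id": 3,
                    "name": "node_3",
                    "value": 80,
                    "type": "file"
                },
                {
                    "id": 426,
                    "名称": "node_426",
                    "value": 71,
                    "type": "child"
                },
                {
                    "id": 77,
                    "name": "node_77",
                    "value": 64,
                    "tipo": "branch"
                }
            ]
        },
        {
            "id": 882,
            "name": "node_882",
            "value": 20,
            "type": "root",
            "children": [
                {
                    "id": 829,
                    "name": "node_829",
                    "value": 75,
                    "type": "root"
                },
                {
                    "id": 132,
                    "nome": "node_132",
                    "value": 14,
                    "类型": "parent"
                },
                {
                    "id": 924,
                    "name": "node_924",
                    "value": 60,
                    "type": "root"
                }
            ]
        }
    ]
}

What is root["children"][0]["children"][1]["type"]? "entry"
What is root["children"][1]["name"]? "node_851"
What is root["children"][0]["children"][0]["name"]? "node_867"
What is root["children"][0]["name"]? "node_494"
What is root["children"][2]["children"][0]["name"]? "node_829"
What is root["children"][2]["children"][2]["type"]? "root"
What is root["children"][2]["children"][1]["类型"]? "parent"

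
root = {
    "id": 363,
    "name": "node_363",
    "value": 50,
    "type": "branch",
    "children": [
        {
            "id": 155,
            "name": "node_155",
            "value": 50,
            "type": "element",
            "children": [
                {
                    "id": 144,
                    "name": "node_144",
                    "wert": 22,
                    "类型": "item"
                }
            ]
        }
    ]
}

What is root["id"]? 363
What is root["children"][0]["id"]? 155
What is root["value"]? 50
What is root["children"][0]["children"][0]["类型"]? "item"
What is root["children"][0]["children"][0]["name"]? "node_144"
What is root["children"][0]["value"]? 50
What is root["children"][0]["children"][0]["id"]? 144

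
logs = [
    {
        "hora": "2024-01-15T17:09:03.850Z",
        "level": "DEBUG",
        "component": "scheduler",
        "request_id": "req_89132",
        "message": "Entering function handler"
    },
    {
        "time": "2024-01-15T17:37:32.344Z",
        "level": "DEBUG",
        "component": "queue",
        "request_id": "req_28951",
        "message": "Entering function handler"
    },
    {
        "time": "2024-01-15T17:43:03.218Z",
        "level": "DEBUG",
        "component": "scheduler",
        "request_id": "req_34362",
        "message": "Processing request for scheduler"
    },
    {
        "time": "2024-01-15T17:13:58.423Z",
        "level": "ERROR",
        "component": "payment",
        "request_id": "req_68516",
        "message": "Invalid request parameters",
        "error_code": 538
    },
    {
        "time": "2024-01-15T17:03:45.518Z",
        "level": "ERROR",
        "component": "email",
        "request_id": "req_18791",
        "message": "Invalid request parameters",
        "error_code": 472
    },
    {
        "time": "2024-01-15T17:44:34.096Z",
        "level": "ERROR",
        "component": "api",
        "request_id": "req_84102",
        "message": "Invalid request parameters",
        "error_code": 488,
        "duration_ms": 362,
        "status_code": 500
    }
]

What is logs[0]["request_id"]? "req_89132"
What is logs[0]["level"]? "DEBUG"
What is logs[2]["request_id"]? "req_34362"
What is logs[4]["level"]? "ERROR"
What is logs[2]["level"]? "DEBUG"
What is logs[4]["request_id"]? "req_18791"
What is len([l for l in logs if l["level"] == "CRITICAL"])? 0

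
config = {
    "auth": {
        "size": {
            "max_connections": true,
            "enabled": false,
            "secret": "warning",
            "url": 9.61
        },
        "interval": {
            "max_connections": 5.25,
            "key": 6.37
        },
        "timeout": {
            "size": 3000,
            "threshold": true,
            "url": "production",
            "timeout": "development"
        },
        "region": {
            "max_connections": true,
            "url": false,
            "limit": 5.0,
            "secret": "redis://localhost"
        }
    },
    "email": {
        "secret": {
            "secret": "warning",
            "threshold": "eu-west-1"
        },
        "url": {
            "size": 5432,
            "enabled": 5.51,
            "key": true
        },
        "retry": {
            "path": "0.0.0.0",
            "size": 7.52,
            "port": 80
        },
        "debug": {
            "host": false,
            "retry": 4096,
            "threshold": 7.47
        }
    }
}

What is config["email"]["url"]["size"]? 5432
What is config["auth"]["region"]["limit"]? 5.0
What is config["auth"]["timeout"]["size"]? 3000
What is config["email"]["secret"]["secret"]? "warning"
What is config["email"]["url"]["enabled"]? 5.51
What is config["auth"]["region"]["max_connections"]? True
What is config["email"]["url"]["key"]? True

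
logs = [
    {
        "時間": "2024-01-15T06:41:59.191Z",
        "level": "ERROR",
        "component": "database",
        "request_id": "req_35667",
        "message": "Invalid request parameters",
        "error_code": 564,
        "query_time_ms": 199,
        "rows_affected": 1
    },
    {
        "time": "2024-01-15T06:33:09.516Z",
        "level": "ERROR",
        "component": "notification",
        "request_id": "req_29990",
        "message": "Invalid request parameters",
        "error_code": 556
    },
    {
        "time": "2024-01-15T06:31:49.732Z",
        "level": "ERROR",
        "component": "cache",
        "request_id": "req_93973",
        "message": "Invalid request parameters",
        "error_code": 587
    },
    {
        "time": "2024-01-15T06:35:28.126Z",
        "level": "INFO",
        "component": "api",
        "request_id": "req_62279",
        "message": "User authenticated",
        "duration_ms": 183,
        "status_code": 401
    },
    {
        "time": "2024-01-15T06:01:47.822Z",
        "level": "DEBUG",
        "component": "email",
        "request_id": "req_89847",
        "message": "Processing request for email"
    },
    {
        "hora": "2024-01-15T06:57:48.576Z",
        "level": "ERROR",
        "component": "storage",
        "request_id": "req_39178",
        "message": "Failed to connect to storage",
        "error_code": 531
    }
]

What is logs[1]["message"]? "Invalid request parameters"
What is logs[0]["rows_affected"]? 1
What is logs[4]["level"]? "DEBUG"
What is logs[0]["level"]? "ERROR"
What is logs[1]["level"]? "ERROR"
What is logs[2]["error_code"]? 587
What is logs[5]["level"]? "ERROR"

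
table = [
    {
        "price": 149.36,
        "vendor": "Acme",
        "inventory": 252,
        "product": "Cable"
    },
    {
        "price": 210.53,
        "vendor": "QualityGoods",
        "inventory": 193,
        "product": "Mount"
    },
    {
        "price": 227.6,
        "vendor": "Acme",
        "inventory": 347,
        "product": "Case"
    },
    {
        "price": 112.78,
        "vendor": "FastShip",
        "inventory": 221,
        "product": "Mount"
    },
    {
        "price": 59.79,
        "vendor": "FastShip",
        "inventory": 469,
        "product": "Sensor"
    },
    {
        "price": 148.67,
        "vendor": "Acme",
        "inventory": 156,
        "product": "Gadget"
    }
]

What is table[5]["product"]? "Gadget"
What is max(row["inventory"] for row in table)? 469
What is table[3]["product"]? "Mount"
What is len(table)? 6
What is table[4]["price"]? 59.79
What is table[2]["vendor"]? "Acme"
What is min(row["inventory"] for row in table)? 156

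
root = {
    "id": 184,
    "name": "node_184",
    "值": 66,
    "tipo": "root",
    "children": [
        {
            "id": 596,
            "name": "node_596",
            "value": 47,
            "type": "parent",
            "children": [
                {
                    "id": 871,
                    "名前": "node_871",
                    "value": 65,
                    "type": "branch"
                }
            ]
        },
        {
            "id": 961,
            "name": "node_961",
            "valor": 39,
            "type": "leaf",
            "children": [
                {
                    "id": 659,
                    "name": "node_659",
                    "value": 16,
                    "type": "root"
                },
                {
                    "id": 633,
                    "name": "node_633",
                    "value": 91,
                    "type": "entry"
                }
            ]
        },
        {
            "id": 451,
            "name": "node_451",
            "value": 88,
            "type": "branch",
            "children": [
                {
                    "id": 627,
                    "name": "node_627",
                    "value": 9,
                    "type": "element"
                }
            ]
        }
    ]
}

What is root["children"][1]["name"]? "node_961"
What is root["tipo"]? "root"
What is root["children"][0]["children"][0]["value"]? 65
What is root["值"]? 66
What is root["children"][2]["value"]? 88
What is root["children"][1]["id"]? 961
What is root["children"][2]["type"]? "branch"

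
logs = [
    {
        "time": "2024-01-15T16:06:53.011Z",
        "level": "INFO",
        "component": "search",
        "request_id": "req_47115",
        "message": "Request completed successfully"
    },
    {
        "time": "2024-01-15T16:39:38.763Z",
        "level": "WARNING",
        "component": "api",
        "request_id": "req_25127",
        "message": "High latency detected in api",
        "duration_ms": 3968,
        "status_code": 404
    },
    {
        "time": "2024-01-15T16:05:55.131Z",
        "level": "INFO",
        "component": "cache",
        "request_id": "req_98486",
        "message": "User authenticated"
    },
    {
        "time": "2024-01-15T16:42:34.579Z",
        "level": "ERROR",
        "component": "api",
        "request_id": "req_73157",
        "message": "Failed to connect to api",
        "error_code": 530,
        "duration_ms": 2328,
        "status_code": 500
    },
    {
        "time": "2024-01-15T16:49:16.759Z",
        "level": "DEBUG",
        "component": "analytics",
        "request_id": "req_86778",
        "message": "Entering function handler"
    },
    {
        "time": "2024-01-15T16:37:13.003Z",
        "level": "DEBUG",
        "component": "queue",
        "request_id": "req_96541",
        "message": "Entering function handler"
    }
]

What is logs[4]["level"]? "DEBUG"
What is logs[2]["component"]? "cache"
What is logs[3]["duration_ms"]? 2328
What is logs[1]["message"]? "High latency detected in api"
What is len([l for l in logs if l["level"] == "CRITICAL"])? 0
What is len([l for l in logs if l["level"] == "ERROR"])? 1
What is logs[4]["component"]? "analytics"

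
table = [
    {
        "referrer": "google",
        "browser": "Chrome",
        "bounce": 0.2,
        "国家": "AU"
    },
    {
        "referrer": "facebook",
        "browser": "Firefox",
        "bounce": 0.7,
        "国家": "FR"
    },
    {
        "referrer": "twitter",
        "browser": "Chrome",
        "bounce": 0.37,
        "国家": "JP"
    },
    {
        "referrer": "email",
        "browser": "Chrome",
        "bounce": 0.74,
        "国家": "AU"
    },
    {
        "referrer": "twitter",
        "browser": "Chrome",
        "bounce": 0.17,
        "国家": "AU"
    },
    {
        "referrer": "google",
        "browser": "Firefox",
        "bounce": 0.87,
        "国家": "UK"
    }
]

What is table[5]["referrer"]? "google"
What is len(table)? 6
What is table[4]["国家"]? "AU"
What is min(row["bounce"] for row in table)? 0.17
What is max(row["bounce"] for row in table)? 0.87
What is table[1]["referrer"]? "facebook"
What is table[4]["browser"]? "Chrome"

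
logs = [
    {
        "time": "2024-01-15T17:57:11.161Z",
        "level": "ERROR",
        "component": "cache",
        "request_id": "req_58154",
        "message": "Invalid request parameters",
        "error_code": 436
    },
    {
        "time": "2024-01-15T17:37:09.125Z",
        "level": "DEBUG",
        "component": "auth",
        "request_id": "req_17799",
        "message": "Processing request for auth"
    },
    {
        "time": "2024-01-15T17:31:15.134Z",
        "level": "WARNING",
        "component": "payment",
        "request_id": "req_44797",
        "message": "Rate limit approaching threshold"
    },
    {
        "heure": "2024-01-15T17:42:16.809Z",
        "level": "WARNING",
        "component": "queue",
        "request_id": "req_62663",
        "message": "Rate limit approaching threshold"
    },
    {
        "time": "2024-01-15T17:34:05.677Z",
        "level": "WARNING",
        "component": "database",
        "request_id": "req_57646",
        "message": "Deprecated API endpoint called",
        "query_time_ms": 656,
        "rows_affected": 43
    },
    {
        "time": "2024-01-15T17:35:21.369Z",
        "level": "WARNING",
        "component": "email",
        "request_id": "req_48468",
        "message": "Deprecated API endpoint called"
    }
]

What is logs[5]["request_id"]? "req_48468"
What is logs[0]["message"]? "Invalid request parameters"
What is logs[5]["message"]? "Deprecated API endpoint called"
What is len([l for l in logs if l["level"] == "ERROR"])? 1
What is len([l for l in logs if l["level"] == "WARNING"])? 4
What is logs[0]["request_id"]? "req_58154"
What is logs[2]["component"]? "payment"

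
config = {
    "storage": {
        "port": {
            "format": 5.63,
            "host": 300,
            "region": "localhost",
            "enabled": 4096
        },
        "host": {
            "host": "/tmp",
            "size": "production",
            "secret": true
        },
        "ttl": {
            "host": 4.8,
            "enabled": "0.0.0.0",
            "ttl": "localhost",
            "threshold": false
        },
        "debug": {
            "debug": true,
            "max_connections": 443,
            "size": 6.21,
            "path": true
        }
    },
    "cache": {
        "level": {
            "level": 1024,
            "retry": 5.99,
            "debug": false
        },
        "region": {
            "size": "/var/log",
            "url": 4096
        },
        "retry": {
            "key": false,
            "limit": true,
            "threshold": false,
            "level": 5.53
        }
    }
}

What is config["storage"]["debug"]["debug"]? True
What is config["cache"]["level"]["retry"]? 5.99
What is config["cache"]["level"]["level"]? 1024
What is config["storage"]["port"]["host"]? 300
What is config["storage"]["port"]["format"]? 5.63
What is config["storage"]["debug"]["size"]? 6.21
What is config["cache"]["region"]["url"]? 4096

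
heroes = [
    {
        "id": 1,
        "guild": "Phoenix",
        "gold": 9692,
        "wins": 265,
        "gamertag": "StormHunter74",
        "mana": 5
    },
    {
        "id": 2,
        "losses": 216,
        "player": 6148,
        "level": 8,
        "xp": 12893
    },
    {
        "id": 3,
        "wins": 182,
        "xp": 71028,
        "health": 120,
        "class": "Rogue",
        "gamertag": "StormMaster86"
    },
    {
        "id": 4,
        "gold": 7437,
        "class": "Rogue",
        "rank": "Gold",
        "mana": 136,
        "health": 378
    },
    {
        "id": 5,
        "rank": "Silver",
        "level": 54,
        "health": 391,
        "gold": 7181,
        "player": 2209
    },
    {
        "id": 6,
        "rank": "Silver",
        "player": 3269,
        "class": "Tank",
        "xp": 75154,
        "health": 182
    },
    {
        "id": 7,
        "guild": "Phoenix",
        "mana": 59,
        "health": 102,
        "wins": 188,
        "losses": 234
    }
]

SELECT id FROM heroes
[1, 2, 3, 4, 5, 6, 7]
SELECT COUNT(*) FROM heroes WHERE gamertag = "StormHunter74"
1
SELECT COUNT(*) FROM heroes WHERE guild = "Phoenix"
2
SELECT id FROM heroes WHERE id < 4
[1, 2, 3]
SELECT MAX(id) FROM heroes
7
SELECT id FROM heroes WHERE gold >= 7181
[1, 4, 5]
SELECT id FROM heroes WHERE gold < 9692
[4, 5]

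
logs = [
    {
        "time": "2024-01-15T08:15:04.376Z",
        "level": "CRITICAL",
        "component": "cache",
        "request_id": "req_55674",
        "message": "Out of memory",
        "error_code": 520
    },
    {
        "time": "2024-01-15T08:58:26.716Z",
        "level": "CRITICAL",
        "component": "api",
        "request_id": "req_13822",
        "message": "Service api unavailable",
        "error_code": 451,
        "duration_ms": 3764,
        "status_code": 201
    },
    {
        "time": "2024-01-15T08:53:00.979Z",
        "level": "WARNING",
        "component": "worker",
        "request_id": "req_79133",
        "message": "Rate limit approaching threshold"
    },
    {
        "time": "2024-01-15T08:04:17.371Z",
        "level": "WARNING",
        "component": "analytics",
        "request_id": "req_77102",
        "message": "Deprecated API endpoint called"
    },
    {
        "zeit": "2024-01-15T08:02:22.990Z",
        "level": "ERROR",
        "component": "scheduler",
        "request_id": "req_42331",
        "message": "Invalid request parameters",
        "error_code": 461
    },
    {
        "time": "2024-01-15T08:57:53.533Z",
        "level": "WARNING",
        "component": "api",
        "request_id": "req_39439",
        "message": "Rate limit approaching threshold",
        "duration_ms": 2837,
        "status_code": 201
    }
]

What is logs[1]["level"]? "CRITICAL"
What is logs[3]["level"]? "WARNING"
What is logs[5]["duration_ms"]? 2837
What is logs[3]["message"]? "Deprecated API endpoint called"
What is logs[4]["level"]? "ERROR"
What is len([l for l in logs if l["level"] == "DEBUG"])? 0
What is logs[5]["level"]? "WARNING"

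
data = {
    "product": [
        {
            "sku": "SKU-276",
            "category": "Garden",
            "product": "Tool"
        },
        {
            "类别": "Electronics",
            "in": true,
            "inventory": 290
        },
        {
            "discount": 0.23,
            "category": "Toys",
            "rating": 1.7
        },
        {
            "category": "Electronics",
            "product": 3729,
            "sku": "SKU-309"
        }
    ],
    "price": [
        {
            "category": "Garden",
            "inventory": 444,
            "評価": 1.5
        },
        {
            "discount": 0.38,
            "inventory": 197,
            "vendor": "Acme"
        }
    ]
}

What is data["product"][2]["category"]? "Toys"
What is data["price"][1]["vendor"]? "Acme"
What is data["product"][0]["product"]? "Tool"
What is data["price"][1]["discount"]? 0.38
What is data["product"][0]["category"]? "Garden"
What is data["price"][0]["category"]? "Garden"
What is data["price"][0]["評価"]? 1.5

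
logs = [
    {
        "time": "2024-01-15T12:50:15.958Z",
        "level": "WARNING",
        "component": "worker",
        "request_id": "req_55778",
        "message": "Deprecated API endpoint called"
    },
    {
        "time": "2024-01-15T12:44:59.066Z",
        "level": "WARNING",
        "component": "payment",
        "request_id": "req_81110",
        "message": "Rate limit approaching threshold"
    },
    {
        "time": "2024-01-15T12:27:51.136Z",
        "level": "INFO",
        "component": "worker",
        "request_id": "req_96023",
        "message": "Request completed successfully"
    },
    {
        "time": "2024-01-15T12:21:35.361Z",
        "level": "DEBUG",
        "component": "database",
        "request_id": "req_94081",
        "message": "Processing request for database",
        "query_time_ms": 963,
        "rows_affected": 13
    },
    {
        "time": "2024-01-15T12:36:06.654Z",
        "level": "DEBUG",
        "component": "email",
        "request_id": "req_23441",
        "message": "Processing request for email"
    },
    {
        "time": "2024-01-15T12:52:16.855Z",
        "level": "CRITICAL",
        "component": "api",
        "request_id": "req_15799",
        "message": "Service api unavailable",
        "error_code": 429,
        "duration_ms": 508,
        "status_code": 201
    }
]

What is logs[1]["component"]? "payment"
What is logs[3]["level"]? "DEBUG"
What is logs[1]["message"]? "Rate limit approaching threshold"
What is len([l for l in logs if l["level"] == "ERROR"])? 0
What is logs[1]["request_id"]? "req_81110"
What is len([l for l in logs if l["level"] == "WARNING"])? 2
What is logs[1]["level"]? "WARNING"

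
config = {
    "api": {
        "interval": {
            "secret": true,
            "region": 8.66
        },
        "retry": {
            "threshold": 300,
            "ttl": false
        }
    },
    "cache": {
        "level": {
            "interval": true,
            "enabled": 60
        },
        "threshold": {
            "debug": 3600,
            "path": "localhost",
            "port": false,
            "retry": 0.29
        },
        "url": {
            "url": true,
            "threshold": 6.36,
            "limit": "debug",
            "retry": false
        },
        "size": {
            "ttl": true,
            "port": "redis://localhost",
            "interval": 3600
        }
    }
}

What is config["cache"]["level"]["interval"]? True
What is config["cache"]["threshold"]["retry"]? 0.29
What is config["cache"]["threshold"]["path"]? "localhost"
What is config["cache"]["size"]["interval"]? 3600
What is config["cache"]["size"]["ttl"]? True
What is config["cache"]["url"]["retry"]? False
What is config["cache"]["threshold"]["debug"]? 3600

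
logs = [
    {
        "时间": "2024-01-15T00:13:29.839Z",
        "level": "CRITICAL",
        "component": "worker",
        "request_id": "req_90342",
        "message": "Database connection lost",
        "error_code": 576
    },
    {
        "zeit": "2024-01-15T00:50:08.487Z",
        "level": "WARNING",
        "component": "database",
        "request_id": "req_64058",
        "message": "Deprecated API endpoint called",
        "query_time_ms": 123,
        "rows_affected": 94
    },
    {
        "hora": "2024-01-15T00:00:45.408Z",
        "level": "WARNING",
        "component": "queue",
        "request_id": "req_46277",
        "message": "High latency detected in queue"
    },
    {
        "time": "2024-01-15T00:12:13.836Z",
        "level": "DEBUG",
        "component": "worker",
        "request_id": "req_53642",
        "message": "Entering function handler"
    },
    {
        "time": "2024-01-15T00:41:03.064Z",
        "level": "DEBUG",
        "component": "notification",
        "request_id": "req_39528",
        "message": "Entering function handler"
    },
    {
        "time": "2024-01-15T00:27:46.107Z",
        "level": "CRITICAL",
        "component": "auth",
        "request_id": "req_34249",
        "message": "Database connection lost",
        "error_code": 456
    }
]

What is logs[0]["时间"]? "2024-01-15T00:13:29.839Z"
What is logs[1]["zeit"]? "2024-01-15T00:50:08.487Z"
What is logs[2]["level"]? "WARNING"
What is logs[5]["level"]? "CRITICAL"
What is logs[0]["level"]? "CRITICAL"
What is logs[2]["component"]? "queue"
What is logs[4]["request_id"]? "req_39528"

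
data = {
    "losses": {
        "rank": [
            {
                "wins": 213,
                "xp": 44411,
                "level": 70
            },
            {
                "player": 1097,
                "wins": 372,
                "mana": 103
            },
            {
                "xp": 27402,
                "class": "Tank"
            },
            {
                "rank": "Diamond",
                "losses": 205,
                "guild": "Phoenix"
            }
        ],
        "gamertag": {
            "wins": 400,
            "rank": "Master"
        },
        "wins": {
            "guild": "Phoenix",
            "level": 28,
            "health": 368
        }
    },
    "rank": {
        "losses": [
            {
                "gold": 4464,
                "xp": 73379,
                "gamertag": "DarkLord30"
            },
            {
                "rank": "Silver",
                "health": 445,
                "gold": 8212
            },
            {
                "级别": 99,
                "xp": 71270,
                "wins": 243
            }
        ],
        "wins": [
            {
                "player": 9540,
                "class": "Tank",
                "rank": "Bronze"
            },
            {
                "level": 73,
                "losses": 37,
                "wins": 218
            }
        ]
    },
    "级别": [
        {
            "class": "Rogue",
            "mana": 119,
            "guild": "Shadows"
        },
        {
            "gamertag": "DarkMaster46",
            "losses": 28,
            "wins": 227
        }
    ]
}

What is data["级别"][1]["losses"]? 28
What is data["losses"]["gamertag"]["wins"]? 400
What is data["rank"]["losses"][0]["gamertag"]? "DarkLord30"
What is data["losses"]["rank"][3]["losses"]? 205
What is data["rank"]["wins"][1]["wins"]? 218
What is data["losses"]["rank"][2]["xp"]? 27402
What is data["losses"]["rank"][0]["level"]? 70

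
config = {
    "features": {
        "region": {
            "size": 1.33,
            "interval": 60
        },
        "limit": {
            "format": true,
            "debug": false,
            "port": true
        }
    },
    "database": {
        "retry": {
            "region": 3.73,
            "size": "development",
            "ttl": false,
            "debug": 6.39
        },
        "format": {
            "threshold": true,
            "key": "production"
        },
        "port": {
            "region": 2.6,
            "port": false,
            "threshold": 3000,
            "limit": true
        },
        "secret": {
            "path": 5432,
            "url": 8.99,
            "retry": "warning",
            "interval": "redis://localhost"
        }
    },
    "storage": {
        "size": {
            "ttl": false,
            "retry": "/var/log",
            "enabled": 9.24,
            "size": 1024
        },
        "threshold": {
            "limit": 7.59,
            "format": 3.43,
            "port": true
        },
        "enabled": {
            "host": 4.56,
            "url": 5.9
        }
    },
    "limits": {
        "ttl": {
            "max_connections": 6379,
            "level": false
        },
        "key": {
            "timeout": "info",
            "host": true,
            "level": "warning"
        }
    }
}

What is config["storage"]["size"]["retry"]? "/var/log"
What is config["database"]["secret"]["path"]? 5432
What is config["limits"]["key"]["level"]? "warning"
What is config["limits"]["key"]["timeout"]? "info"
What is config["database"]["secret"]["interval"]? "redis://localhost"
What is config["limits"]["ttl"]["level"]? False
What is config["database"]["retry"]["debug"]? 6.39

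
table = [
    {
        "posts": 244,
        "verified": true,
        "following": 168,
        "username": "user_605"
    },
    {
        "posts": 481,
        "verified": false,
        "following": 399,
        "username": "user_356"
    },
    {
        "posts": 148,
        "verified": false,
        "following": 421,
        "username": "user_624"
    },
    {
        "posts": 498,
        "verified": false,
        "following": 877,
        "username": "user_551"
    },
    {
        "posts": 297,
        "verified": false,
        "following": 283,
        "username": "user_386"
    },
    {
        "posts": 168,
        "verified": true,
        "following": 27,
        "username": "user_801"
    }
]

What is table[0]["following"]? 168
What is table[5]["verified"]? True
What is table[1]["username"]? "user_356"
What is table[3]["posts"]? 498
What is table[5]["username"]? "user_801"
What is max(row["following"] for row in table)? 877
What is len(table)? 6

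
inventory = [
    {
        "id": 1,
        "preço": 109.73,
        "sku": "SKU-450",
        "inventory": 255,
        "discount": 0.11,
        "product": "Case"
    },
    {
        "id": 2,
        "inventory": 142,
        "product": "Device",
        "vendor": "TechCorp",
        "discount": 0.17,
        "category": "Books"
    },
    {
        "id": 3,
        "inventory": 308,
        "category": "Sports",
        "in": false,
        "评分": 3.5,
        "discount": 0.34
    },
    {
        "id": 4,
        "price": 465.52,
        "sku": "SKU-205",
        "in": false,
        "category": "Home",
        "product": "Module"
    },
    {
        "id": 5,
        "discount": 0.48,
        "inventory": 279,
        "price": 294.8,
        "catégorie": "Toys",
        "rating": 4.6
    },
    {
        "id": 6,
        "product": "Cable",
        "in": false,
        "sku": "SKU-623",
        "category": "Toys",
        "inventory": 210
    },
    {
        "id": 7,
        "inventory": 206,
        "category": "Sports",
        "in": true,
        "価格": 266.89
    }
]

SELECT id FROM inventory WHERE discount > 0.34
[5]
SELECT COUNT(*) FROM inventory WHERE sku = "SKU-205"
1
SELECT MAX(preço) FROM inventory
109.73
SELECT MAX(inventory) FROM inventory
308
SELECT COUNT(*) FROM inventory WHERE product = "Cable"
1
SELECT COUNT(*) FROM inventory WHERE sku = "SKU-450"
1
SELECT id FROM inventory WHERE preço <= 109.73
[1]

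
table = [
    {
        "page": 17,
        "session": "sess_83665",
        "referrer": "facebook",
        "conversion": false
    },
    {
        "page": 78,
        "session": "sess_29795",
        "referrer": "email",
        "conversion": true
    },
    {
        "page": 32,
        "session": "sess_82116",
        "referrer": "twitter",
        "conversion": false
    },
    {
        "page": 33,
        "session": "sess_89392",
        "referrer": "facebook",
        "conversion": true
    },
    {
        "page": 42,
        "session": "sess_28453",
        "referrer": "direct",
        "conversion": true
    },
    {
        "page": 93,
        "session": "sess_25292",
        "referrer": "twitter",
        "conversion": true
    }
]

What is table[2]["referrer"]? "twitter"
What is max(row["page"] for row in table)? 93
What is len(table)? 6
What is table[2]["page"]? 32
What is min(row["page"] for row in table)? 17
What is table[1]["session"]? "sess_29795"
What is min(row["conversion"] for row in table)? False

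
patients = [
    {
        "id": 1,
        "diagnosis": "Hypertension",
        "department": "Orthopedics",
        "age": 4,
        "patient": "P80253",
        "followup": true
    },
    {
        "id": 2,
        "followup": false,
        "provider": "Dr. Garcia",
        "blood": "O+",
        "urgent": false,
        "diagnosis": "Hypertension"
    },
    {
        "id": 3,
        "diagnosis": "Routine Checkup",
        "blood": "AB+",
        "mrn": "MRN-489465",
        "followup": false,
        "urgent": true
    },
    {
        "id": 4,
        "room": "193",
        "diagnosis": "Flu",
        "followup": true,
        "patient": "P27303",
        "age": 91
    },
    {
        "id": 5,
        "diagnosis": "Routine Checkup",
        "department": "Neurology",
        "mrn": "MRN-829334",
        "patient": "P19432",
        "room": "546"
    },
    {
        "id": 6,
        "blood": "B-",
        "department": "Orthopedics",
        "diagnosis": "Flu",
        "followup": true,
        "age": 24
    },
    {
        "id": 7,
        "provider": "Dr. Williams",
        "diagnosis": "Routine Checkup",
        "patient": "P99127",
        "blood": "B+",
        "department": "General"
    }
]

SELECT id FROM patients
[1, 2, 3, 4, 5, 6, 7]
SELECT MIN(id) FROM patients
1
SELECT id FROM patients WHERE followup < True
[2, 3]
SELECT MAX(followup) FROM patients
True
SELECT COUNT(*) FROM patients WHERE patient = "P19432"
1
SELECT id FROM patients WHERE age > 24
[4]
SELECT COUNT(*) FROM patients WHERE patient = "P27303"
1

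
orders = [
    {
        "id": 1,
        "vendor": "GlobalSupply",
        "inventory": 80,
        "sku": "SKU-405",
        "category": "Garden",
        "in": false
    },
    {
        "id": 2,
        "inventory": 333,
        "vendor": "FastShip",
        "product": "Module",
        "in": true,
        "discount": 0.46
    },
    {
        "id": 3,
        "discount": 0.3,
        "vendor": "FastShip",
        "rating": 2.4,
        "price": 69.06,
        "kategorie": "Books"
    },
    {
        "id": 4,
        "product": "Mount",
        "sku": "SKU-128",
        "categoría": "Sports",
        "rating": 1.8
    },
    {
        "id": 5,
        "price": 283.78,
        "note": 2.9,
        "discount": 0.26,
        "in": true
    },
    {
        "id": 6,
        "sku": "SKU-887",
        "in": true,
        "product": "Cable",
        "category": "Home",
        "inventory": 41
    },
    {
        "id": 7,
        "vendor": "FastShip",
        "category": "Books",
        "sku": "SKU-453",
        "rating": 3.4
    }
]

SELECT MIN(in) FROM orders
False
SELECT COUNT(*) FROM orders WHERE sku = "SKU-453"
1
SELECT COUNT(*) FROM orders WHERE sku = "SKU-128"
1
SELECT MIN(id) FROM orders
1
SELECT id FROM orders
[1, 2, 3, 4, 5, 6, 7]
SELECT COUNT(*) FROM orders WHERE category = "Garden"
1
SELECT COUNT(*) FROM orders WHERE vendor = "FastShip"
3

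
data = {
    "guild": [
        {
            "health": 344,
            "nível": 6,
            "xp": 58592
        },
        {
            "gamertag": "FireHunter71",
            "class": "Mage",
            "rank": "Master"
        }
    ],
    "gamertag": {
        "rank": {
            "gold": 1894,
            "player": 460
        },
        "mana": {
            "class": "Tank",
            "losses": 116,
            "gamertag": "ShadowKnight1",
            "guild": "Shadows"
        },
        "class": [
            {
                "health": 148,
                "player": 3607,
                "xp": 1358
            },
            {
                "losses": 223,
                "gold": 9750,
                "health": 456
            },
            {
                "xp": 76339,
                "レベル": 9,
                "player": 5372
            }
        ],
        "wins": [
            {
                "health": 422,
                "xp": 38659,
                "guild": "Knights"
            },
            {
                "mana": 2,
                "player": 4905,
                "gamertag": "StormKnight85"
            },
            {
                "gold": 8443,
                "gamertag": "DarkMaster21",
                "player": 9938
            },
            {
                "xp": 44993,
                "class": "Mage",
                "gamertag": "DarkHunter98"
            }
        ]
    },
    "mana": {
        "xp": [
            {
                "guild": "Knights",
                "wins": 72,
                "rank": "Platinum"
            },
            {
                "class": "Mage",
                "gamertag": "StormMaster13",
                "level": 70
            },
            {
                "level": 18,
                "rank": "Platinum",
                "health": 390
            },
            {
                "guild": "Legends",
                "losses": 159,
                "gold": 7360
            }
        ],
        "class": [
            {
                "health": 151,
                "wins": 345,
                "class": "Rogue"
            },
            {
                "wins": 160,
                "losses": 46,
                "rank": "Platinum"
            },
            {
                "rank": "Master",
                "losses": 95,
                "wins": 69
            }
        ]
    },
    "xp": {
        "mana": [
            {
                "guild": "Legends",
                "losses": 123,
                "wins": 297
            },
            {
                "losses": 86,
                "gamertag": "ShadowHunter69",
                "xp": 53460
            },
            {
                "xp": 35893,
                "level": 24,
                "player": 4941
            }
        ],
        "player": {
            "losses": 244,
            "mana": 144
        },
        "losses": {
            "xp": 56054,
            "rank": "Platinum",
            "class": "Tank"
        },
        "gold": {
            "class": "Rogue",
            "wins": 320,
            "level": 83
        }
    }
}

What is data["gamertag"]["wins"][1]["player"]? 4905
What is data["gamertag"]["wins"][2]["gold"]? 8443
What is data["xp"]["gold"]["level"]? 83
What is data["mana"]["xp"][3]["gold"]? 7360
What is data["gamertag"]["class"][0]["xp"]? 1358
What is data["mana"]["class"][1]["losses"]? 46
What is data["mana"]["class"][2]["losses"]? 95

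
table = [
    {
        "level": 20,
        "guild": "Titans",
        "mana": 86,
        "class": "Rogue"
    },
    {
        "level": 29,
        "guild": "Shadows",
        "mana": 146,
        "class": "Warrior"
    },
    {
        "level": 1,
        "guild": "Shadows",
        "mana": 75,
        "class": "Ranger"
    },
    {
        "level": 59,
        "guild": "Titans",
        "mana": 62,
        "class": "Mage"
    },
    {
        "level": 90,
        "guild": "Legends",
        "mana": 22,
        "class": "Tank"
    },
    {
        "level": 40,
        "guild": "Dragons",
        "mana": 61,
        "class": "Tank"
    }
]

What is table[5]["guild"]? "Dragons"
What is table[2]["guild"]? "Shadows"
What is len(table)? 6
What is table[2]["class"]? "Ranger"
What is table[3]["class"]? "Mage"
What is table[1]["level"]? 29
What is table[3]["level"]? 59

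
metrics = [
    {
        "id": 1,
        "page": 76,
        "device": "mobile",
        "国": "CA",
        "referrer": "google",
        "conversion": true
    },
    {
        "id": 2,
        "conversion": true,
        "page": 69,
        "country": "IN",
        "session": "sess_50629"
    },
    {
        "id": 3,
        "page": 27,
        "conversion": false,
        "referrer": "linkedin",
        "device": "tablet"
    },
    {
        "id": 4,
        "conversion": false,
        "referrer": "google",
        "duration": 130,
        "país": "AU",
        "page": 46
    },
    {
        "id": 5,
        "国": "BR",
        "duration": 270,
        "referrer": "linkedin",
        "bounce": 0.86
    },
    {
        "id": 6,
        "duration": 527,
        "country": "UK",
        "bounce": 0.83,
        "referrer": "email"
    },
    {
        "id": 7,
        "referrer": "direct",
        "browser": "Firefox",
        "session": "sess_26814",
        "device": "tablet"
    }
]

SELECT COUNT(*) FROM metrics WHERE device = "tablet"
2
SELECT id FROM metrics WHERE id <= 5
[1, 2, 3, 4, 5]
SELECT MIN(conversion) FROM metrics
False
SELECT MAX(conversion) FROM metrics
True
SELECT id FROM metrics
[1, 2, 3, 4, 5, 6, 7]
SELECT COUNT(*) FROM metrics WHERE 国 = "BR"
1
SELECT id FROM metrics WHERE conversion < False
[]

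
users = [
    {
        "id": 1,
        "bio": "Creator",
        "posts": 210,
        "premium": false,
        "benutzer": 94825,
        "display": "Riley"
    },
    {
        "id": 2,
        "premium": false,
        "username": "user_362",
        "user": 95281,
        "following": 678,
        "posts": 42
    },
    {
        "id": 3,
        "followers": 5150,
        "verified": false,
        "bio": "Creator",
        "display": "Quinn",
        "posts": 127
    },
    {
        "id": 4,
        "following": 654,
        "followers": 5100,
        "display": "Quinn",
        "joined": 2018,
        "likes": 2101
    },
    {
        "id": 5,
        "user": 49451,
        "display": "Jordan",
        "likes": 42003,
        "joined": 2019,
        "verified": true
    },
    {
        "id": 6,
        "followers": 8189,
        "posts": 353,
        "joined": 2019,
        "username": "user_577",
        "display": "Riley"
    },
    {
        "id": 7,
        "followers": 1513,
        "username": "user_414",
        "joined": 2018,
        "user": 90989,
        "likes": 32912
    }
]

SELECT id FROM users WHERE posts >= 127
[1, 3, 6]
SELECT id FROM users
[1, 2, 3, 4, 5, 6, 7]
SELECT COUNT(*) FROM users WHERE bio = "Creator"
2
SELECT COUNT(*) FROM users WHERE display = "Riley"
2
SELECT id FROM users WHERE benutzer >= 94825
[1]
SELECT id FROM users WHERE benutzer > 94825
[]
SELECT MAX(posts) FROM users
353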